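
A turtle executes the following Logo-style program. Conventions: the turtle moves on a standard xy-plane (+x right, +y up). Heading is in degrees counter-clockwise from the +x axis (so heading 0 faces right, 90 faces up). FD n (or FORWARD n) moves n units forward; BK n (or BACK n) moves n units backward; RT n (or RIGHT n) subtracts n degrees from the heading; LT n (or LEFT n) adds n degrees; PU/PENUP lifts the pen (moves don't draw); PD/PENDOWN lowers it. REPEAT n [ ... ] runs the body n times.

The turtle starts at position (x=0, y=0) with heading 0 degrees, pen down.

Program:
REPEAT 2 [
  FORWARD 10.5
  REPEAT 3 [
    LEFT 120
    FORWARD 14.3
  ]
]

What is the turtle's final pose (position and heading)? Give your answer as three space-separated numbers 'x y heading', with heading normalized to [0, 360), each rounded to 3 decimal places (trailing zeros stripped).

Answer: 21 0 0

Derivation:
Executing turtle program step by step:
Start: pos=(0,0), heading=0, pen down
REPEAT 2 [
  -- iteration 1/2 --
  FD 10.5: (0,0) -> (10.5,0) [heading=0, draw]
  REPEAT 3 [
    -- iteration 1/3 --
    LT 120: heading 0 -> 120
    FD 14.3: (10.5,0) -> (3.35,12.384) [heading=120, draw]
    -- iteration 2/3 --
    LT 120: heading 120 -> 240
    FD 14.3: (3.35,12.384) -> (-3.8,0) [heading=240, draw]
    -- iteration 3/3 --
    LT 120: heading 240 -> 0
    FD 14.3: (-3.8,0) -> (10.5,0) [heading=0, draw]
  ]
  -- iteration 2/2 --
  FD 10.5: (10.5,0) -> (21,0) [heading=0, draw]
  REPEAT 3 [
    -- iteration 1/3 --
    LT 120: heading 0 -> 120
    FD 14.3: (21,0) -> (13.85,12.384) [heading=120, draw]
    -- iteration 2/3 --
    LT 120: heading 120 -> 240
    FD 14.3: (13.85,12.384) -> (6.7,0) [heading=240, draw]
    -- iteration 3/3 --
    LT 120: heading 240 -> 0
    FD 14.3: (6.7,0) -> (21,0) [heading=0, draw]
  ]
]
Final: pos=(21,0), heading=0, 8 segment(s) drawn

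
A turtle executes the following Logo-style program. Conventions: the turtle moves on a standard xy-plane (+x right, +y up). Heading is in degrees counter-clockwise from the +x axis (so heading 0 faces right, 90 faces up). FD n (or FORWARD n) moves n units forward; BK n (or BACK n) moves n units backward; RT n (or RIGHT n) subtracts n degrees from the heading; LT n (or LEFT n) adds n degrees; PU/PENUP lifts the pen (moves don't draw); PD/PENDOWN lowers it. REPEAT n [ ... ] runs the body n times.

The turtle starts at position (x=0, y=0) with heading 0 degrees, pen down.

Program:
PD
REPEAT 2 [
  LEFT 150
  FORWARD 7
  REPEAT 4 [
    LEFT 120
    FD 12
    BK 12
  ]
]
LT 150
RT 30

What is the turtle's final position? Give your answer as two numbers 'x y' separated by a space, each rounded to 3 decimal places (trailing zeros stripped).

Answer: -2.562 9.562

Derivation:
Executing turtle program step by step:
Start: pos=(0,0), heading=0, pen down
PD: pen down
REPEAT 2 [
  -- iteration 1/2 --
  LT 150: heading 0 -> 150
  FD 7: (0,0) -> (-6.062,3.5) [heading=150, draw]
  REPEAT 4 [
    -- iteration 1/4 --
    LT 120: heading 150 -> 270
    FD 12: (-6.062,3.5) -> (-6.062,-8.5) [heading=270, draw]
    BK 12: (-6.062,-8.5) -> (-6.062,3.5) [heading=270, draw]
    -- iteration 2/4 --
    LT 120: heading 270 -> 30
    FD 12: (-6.062,3.5) -> (4.33,9.5) [heading=30, draw]
    BK 12: (4.33,9.5) -> (-6.062,3.5) [heading=30, draw]
    -- iteration 3/4 --
    LT 120: heading 30 -> 150
    FD 12: (-6.062,3.5) -> (-16.454,9.5) [heading=150, draw]
    BK 12: (-16.454,9.5) -> (-6.062,3.5) [heading=150, draw]
    -- iteration 4/4 --
    LT 120: heading 150 -> 270
    FD 12: (-6.062,3.5) -> (-6.062,-8.5) [heading=270, draw]
    BK 12: (-6.062,-8.5) -> (-6.062,3.5) [heading=270, draw]
  ]
  -- iteration 2/2 --
  LT 150: heading 270 -> 60
  FD 7: (-6.062,3.5) -> (-2.562,9.562) [heading=60, draw]
  REPEAT 4 [
    -- iteration 1/4 --
    LT 120: heading 60 -> 180
    FD 12: (-2.562,9.562) -> (-14.562,9.562) [heading=180, draw]
    BK 12: (-14.562,9.562) -> (-2.562,9.562) [heading=180, draw]
    -- iteration 2/4 --
    LT 120: heading 180 -> 300
    FD 12: (-2.562,9.562) -> (3.438,-0.83) [heading=300, draw]
    BK 12: (3.438,-0.83) -> (-2.562,9.562) [heading=300, draw]
    -- iteration 3/4 --
    LT 120: heading 300 -> 60
    FD 12: (-2.562,9.562) -> (3.438,19.954) [heading=60, draw]
    BK 12: (3.438,19.954) -> (-2.562,9.562) [heading=60, draw]
    -- iteration 4/4 --
    LT 120: heading 60 -> 180
    FD 12: (-2.562,9.562) -> (-14.562,9.562) [heading=180, draw]
    BK 12: (-14.562,9.562) -> (-2.562,9.562) [heading=180, draw]
  ]
]
LT 150: heading 180 -> 330
RT 30: heading 330 -> 300
Final: pos=(-2.562,9.562), heading=300, 18 segment(s) drawn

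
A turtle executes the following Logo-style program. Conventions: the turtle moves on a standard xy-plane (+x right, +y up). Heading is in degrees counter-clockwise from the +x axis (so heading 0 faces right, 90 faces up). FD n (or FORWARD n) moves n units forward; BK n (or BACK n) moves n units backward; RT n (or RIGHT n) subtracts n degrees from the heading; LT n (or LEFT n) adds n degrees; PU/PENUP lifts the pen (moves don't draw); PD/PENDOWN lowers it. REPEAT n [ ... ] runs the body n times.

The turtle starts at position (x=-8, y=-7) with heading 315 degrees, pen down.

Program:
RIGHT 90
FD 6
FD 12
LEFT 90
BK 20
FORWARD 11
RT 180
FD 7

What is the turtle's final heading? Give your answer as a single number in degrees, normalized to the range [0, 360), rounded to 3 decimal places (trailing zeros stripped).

Answer: 135

Derivation:
Executing turtle program step by step:
Start: pos=(-8,-7), heading=315, pen down
RT 90: heading 315 -> 225
FD 6: (-8,-7) -> (-12.243,-11.243) [heading=225, draw]
FD 12: (-12.243,-11.243) -> (-20.728,-19.728) [heading=225, draw]
LT 90: heading 225 -> 315
BK 20: (-20.728,-19.728) -> (-34.87,-5.586) [heading=315, draw]
FD 11: (-34.87,-5.586) -> (-27.092,-13.364) [heading=315, draw]
RT 180: heading 315 -> 135
FD 7: (-27.092,-13.364) -> (-32.042,-8.414) [heading=135, draw]
Final: pos=(-32.042,-8.414), heading=135, 5 segment(s) drawn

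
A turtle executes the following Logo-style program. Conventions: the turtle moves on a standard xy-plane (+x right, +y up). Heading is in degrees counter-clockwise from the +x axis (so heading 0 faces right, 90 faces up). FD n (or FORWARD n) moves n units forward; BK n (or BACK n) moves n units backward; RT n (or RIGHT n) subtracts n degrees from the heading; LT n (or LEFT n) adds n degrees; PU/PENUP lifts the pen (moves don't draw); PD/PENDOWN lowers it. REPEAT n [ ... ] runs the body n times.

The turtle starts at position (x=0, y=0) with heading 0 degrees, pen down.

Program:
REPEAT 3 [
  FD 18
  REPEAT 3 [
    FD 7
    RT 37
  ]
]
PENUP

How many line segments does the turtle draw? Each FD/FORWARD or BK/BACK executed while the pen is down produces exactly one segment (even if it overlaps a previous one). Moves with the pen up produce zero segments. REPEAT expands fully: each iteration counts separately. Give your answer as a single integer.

Answer: 12

Derivation:
Executing turtle program step by step:
Start: pos=(0,0), heading=0, pen down
REPEAT 3 [
  -- iteration 1/3 --
  FD 18: (0,0) -> (18,0) [heading=0, draw]
  REPEAT 3 [
    -- iteration 1/3 --
    FD 7: (18,0) -> (25,0) [heading=0, draw]
    RT 37: heading 0 -> 323
    -- iteration 2/3 --
    FD 7: (25,0) -> (30.59,-4.213) [heading=323, draw]
    RT 37: heading 323 -> 286
    -- iteration 3/3 --
    FD 7: (30.59,-4.213) -> (32.52,-10.942) [heading=286, draw]
    RT 37: heading 286 -> 249
  ]
  -- iteration 2/3 --
  FD 18: (32.52,-10.942) -> (26.069,-27.746) [heading=249, draw]
  REPEAT 3 [
    -- iteration 1/3 --
    FD 7: (26.069,-27.746) -> (23.561,-34.281) [heading=249, draw]
    RT 37: heading 249 -> 212
    -- iteration 2/3 --
    FD 7: (23.561,-34.281) -> (17.624,-37.99) [heading=212, draw]
    RT 37: heading 212 -> 175
    -- iteration 3/3 --
    FD 7: (17.624,-37.99) -> (10.651,-37.38) [heading=175, draw]
    RT 37: heading 175 -> 138
  ]
  -- iteration 3/3 --
  FD 18: (10.651,-37.38) -> (-2.726,-25.336) [heading=138, draw]
  REPEAT 3 [
    -- iteration 1/3 --
    FD 7: (-2.726,-25.336) -> (-7.928,-20.652) [heading=138, draw]
    RT 37: heading 138 -> 101
    -- iteration 2/3 --
    FD 7: (-7.928,-20.652) -> (-9.263,-13.781) [heading=101, draw]
    RT 37: heading 101 -> 64
    -- iteration 3/3 --
    FD 7: (-9.263,-13.781) -> (-6.195,-7.489) [heading=64, draw]
    RT 37: heading 64 -> 27
  ]
]
PU: pen up
Final: pos=(-6.195,-7.489), heading=27, 12 segment(s) drawn
Segments drawn: 12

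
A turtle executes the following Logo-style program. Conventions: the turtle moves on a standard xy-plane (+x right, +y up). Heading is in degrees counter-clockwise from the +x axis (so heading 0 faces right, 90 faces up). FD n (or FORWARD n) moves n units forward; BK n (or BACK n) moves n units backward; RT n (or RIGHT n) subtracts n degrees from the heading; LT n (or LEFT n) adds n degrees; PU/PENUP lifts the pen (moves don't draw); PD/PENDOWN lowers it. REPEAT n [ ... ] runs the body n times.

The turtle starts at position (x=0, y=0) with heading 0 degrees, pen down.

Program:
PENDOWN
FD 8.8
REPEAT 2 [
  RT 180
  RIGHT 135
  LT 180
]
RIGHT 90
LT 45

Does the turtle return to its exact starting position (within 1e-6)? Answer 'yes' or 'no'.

Answer: no

Derivation:
Executing turtle program step by step:
Start: pos=(0,0), heading=0, pen down
PD: pen down
FD 8.8: (0,0) -> (8.8,0) [heading=0, draw]
REPEAT 2 [
  -- iteration 1/2 --
  RT 180: heading 0 -> 180
  RT 135: heading 180 -> 45
  LT 180: heading 45 -> 225
  -- iteration 2/2 --
  RT 180: heading 225 -> 45
  RT 135: heading 45 -> 270
  LT 180: heading 270 -> 90
]
RT 90: heading 90 -> 0
LT 45: heading 0 -> 45
Final: pos=(8.8,0), heading=45, 1 segment(s) drawn

Start position: (0, 0)
Final position: (8.8, 0)
Distance = 8.8; >= 1e-6 -> NOT closed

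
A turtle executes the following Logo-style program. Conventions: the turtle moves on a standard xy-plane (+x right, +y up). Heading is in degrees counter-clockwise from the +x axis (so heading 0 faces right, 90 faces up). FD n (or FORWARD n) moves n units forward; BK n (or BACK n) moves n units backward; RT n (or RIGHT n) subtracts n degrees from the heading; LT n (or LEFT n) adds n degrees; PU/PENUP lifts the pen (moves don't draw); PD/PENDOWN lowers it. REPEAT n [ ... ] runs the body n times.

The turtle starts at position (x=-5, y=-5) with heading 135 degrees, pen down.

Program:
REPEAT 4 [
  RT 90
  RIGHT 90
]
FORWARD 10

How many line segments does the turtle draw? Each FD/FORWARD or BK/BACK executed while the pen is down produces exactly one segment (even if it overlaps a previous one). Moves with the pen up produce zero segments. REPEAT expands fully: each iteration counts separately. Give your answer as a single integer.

Answer: 1

Derivation:
Executing turtle program step by step:
Start: pos=(-5,-5), heading=135, pen down
REPEAT 4 [
  -- iteration 1/4 --
  RT 90: heading 135 -> 45
  RT 90: heading 45 -> 315
  -- iteration 2/4 --
  RT 90: heading 315 -> 225
  RT 90: heading 225 -> 135
  -- iteration 3/4 --
  RT 90: heading 135 -> 45
  RT 90: heading 45 -> 315
  -- iteration 4/4 --
  RT 90: heading 315 -> 225
  RT 90: heading 225 -> 135
]
FD 10: (-5,-5) -> (-12.071,2.071) [heading=135, draw]
Final: pos=(-12.071,2.071), heading=135, 1 segment(s) drawn
Segments drawn: 1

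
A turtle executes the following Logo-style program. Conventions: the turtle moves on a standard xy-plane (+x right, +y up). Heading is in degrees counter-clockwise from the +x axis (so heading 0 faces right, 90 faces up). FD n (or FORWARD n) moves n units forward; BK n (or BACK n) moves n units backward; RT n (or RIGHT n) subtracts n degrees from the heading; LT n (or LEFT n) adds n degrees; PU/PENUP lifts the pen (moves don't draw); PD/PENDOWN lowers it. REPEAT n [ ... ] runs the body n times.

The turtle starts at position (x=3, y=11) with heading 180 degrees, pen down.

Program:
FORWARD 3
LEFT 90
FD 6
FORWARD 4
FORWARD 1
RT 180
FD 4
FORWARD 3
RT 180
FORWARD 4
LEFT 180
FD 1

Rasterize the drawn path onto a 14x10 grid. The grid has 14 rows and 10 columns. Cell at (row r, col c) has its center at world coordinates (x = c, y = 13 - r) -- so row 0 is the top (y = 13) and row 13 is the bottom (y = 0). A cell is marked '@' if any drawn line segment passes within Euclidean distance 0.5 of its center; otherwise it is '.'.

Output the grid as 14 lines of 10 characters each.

Segment 0: (3,11) -> (0,11)
Segment 1: (0,11) -> (-0,5)
Segment 2: (-0,5) -> (-0,1)
Segment 3: (-0,1) -> (-0,0)
Segment 4: (-0,0) -> (-0,4)
Segment 5: (-0,4) -> (-0,7)
Segment 6: (-0,7) -> (-0,3)
Segment 7: (-0,3) -> (-0,4)

Answer: ..........
..........
@@@@......
@.........
@.........
@.........
@.........
@.........
@.........
@.........
@.........
@.........
@.........
@.........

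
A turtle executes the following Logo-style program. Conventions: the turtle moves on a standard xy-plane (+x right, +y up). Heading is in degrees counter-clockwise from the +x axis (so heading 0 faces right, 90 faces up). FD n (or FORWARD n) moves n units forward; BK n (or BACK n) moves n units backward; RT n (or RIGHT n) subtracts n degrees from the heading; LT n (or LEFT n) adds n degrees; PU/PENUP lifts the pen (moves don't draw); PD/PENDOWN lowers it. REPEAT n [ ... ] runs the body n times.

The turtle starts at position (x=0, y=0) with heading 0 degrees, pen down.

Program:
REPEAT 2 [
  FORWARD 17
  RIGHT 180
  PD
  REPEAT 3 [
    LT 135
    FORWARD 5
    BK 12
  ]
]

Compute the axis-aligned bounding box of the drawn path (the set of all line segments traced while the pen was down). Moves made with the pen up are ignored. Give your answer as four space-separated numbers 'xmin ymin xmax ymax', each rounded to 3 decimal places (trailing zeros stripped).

Answer: -0.021 -12.657 20.536 9.95

Derivation:
Executing turtle program step by step:
Start: pos=(0,0), heading=0, pen down
REPEAT 2 [
  -- iteration 1/2 --
  FD 17: (0,0) -> (17,0) [heading=0, draw]
  RT 180: heading 0 -> 180
  PD: pen down
  REPEAT 3 [
    -- iteration 1/3 --
    LT 135: heading 180 -> 315
    FD 5: (17,0) -> (20.536,-3.536) [heading=315, draw]
    BK 12: (20.536,-3.536) -> (12.05,4.95) [heading=315, draw]
    -- iteration 2/3 --
    LT 135: heading 315 -> 90
    FD 5: (12.05,4.95) -> (12.05,9.95) [heading=90, draw]
    BK 12: (12.05,9.95) -> (12.05,-2.05) [heading=90, draw]
    -- iteration 3/3 --
    LT 135: heading 90 -> 225
    FD 5: (12.05,-2.05) -> (8.515,-5.586) [heading=225, draw]
    BK 12: (8.515,-5.586) -> (17,2.899) [heading=225, draw]
  ]
  -- iteration 2/2 --
  FD 17: (17,2.899) -> (4.979,-9.121) [heading=225, draw]
  RT 180: heading 225 -> 45
  PD: pen down
  REPEAT 3 [
    -- iteration 1/3 --
    LT 135: heading 45 -> 180
    FD 5: (4.979,-9.121) -> (-0.021,-9.121) [heading=180, draw]
    BK 12: (-0.021,-9.121) -> (11.979,-9.121) [heading=180, draw]
    -- iteration 2/3 --
    LT 135: heading 180 -> 315
    FD 5: (11.979,-9.121) -> (15.515,-12.657) [heading=315, draw]
    BK 12: (15.515,-12.657) -> (7.029,-4.172) [heading=315, draw]
    -- iteration 3/3 --
    LT 135: heading 315 -> 90
    FD 5: (7.029,-4.172) -> (7.029,0.828) [heading=90, draw]
    BK 12: (7.029,0.828) -> (7.029,-11.172) [heading=90, draw]
  ]
]
Final: pos=(7.029,-11.172), heading=90, 14 segment(s) drawn

Segment endpoints: x in {-0.021, 0, 4.979, 7.029, 7.029, 7.029, 8.515, 11.979, 12.05, 15.515, 17, 20.536}, y in {-12.657, -11.172, -9.121, -9.121, -5.586, -4.172, -3.536, -2.05, 0, 0.828, 2.899, 4.95, 9.95}
xmin=-0.021, ymin=-12.657, xmax=20.536, ymax=9.95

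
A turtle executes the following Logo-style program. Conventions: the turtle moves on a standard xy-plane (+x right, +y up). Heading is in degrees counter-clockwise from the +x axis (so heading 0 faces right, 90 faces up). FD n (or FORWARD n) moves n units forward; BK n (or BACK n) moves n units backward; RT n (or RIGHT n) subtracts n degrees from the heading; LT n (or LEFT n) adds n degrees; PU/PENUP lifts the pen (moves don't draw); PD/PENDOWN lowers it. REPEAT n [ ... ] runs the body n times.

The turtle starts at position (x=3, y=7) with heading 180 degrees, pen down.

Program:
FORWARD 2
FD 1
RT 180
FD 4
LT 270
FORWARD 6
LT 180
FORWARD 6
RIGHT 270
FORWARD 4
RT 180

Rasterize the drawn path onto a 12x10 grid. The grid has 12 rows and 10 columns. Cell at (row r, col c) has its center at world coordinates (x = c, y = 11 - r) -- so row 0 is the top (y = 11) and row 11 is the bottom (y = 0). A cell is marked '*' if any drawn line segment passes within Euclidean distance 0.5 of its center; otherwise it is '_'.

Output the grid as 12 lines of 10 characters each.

Segment 0: (3,7) -> (1,7)
Segment 1: (1,7) -> (0,7)
Segment 2: (0,7) -> (4,7)
Segment 3: (4,7) -> (4,1)
Segment 4: (4,1) -> (4,7)
Segment 5: (4,7) -> (0,7)

Answer: __________
__________
__________
__________
*****_____
____*_____
____*_____
____*_____
____*_____
____*_____
____*_____
__________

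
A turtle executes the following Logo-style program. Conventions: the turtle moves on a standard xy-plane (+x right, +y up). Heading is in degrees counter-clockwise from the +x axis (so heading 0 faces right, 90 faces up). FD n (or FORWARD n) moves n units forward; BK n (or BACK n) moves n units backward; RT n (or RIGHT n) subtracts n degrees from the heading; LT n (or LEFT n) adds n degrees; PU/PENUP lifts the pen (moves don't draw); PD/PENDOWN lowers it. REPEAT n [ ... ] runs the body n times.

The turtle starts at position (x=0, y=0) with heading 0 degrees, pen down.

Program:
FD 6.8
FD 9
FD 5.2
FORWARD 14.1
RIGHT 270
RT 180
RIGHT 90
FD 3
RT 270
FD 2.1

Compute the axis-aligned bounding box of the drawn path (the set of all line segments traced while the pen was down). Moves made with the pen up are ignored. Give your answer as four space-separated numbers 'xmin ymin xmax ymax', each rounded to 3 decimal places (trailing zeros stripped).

Executing turtle program step by step:
Start: pos=(0,0), heading=0, pen down
FD 6.8: (0,0) -> (6.8,0) [heading=0, draw]
FD 9: (6.8,0) -> (15.8,0) [heading=0, draw]
FD 5.2: (15.8,0) -> (21,0) [heading=0, draw]
FD 14.1: (21,0) -> (35.1,0) [heading=0, draw]
RT 270: heading 0 -> 90
RT 180: heading 90 -> 270
RT 90: heading 270 -> 180
FD 3: (35.1,0) -> (32.1,0) [heading=180, draw]
RT 270: heading 180 -> 270
FD 2.1: (32.1,0) -> (32.1,-2.1) [heading=270, draw]
Final: pos=(32.1,-2.1), heading=270, 6 segment(s) drawn

Segment endpoints: x in {0, 6.8, 15.8, 21, 32.1, 35.1}, y in {-2.1, 0, 0}
xmin=0, ymin=-2.1, xmax=35.1, ymax=0

Answer: 0 -2.1 35.1 0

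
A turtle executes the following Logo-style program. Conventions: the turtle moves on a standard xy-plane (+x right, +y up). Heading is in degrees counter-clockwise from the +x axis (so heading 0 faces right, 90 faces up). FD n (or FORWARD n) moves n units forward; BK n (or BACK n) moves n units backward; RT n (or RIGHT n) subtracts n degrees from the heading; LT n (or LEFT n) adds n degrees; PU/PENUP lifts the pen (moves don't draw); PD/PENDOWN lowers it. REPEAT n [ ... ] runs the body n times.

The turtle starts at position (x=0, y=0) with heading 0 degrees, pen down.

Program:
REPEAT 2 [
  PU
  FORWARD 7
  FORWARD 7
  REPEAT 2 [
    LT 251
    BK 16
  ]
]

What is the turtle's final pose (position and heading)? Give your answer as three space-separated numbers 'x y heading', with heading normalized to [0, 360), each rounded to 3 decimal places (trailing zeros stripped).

Answer: 3.496 20.707 284

Derivation:
Executing turtle program step by step:
Start: pos=(0,0), heading=0, pen down
REPEAT 2 [
  -- iteration 1/2 --
  PU: pen up
  FD 7: (0,0) -> (7,0) [heading=0, move]
  FD 7: (7,0) -> (14,0) [heading=0, move]
  REPEAT 2 [
    -- iteration 1/2 --
    LT 251: heading 0 -> 251
    BK 16: (14,0) -> (19.209,15.128) [heading=251, move]
    -- iteration 2/2 --
    LT 251: heading 251 -> 142
    BK 16: (19.209,15.128) -> (31.817,5.278) [heading=142, move]
  ]
  -- iteration 2/2 --
  PU: pen up
  FD 7: (31.817,5.278) -> (26.301,9.587) [heading=142, move]
  FD 7: (26.301,9.587) -> (20.785,13.897) [heading=142, move]
  REPEAT 2 [
    -- iteration 1/2 --
    LT 251: heading 142 -> 33
    BK 16: (20.785,13.897) -> (7.366,5.183) [heading=33, move]
    -- iteration 2/2 --
    LT 251: heading 33 -> 284
    BK 16: (7.366,5.183) -> (3.496,20.707) [heading=284, move]
  ]
]
Final: pos=(3.496,20.707), heading=284, 0 segment(s) drawn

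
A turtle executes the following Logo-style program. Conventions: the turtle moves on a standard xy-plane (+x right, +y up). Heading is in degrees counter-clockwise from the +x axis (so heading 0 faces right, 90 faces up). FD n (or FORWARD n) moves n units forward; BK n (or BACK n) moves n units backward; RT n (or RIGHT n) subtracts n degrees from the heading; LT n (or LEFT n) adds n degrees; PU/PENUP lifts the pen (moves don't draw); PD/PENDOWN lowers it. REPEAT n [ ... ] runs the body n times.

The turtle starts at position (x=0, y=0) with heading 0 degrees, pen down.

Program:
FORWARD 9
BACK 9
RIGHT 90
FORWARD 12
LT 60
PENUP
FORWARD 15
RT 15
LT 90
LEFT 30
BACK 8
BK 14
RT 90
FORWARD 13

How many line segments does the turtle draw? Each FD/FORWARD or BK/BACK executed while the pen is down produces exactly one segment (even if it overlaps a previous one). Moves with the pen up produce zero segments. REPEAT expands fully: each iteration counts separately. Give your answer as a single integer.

Executing turtle program step by step:
Start: pos=(0,0), heading=0, pen down
FD 9: (0,0) -> (9,0) [heading=0, draw]
BK 9: (9,0) -> (0,0) [heading=0, draw]
RT 90: heading 0 -> 270
FD 12: (0,0) -> (0,-12) [heading=270, draw]
LT 60: heading 270 -> 330
PU: pen up
FD 15: (0,-12) -> (12.99,-19.5) [heading=330, move]
RT 15: heading 330 -> 315
LT 90: heading 315 -> 45
LT 30: heading 45 -> 75
BK 8: (12.99,-19.5) -> (10.92,-27.227) [heading=75, move]
BK 14: (10.92,-27.227) -> (7.296,-40.75) [heading=75, move]
RT 90: heading 75 -> 345
FD 13: (7.296,-40.75) -> (19.853,-44.115) [heading=345, move]
Final: pos=(19.853,-44.115), heading=345, 3 segment(s) drawn
Segments drawn: 3

Answer: 3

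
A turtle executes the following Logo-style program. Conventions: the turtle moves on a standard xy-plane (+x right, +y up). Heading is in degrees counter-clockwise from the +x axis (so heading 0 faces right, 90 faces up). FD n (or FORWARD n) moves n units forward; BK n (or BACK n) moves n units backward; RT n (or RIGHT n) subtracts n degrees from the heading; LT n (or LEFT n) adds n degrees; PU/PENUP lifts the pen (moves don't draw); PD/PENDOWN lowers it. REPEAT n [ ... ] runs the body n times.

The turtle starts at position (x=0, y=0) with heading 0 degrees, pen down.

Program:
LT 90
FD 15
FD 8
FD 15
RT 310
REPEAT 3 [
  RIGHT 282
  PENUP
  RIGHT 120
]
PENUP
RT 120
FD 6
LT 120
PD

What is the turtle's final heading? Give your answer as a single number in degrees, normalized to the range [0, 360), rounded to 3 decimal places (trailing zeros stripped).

Answer: 14

Derivation:
Executing turtle program step by step:
Start: pos=(0,0), heading=0, pen down
LT 90: heading 0 -> 90
FD 15: (0,0) -> (0,15) [heading=90, draw]
FD 8: (0,15) -> (0,23) [heading=90, draw]
FD 15: (0,23) -> (0,38) [heading=90, draw]
RT 310: heading 90 -> 140
REPEAT 3 [
  -- iteration 1/3 --
  RT 282: heading 140 -> 218
  PU: pen up
  RT 120: heading 218 -> 98
  -- iteration 2/3 --
  RT 282: heading 98 -> 176
  PU: pen up
  RT 120: heading 176 -> 56
  -- iteration 3/3 --
  RT 282: heading 56 -> 134
  PU: pen up
  RT 120: heading 134 -> 14
]
PU: pen up
RT 120: heading 14 -> 254
FD 6: (0,38) -> (-1.654,32.232) [heading=254, move]
LT 120: heading 254 -> 14
PD: pen down
Final: pos=(-1.654,32.232), heading=14, 3 segment(s) drawn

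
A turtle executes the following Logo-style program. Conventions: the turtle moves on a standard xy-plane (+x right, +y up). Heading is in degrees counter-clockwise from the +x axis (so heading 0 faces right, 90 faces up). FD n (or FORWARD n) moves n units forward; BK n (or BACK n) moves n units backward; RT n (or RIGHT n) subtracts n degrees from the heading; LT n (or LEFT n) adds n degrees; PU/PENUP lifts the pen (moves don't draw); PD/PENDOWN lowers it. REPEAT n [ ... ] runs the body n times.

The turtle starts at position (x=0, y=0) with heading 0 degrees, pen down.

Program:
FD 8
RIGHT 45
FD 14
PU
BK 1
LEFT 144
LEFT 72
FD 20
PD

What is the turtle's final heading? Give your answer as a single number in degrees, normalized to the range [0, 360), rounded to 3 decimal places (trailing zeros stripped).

Executing turtle program step by step:
Start: pos=(0,0), heading=0, pen down
FD 8: (0,0) -> (8,0) [heading=0, draw]
RT 45: heading 0 -> 315
FD 14: (8,0) -> (17.899,-9.899) [heading=315, draw]
PU: pen up
BK 1: (17.899,-9.899) -> (17.192,-9.192) [heading=315, move]
LT 144: heading 315 -> 99
LT 72: heading 99 -> 171
FD 20: (17.192,-9.192) -> (-2.561,-6.064) [heading=171, move]
PD: pen down
Final: pos=(-2.561,-6.064), heading=171, 2 segment(s) drawn

Answer: 171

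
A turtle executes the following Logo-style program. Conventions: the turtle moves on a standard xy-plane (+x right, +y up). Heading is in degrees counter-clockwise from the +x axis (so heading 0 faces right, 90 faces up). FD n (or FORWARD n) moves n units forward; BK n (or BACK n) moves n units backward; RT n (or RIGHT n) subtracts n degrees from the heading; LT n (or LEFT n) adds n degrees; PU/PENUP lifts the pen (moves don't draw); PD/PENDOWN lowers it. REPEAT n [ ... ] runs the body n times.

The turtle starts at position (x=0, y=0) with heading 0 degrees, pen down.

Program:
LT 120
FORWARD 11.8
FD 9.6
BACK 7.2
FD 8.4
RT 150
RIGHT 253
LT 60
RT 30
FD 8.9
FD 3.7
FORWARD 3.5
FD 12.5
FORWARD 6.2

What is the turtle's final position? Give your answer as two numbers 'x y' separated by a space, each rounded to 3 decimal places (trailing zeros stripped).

Answer: -21.475 52.852

Derivation:
Executing turtle program step by step:
Start: pos=(0,0), heading=0, pen down
LT 120: heading 0 -> 120
FD 11.8: (0,0) -> (-5.9,10.219) [heading=120, draw]
FD 9.6: (-5.9,10.219) -> (-10.7,18.533) [heading=120, draw]
BK 7.2: (-10.7,18.533) -> (-7.1,12.298) [heading=120, draw]
FD 8.4: (-7.1,12.298) -> (-11.3,19.572) [heading=120, draw]
RT 150: heading 120 -> 330
RT 253: heading 330 -> 77
LT 60: heading 77 -> 137
RT 30: heading 137 -> 107
FD 8.9: (-11.3,19.572) -> (-13.902,28.083) [heading=107, draw]
FD 3.7: (-13.902,28.083) -> (-14.984,31.622) [heading=107, draw]
FD 3.5: (-14.984,31.622) -> (-16.007,34.969) [heading=107, draw]
FD 12.5: (-16.007,34.969) -> (-19.662,46.922) [heading=107, draw]
FD 6.2: (-19.662,46.922) -> (-21.475,52.852) [heading=107, draw]
Final: pos=(-21.475,52.852), heading=107, 9 segment(s) drawn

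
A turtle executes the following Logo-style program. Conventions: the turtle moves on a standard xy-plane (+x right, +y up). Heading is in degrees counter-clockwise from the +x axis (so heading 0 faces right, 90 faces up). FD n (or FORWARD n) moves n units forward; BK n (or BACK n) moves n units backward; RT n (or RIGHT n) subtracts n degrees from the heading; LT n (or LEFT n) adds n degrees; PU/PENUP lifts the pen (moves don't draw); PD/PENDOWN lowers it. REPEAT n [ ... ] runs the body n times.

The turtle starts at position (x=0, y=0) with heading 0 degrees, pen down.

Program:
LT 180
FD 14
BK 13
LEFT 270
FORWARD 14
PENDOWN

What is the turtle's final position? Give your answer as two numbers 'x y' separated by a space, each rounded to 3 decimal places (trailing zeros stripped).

Executing turtle program step by step:
Start: pos=(0,0), heading=0, pen down
LT 180: heading 0 -> 180
FD 14: (0,0) -> (-14,0) [heading=180, draw]
BK 13: (-14,0) -> (-1,0) [heading=180, draw]
LT 270: heading 180 -> 90
FD 14: (-1,0) -> (-1,14) [heading=90, draw]
PD: pen down
Final: pos=(-1,14), heading=90, 3 segment(s) drawn

Answer: -1 14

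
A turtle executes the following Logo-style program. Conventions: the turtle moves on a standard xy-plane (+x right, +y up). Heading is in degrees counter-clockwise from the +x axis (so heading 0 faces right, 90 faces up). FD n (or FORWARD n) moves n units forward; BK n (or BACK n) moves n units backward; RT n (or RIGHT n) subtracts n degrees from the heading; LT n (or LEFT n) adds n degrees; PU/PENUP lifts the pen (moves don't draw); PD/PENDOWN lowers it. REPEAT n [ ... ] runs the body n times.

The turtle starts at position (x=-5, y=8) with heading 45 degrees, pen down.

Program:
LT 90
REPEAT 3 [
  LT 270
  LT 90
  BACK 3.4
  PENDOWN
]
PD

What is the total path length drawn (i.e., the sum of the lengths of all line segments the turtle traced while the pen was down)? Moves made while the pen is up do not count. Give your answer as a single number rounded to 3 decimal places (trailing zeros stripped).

Answer: 10.2

Derivation:
Executing turtle program step by step:
Start: pos=(-5,8), heading=45, pen down
LT 90: heading 45 -> 135
REPEAT 3 [
  -- iteration 1/3 --
  LT 270: heading 135 -> 45
  LT 90: heading 45 -> 135
  BK 3.4: (-5,8) -> (-2.596,5.596) [heading=135, draw]
  PD: pen down
  -- iteration 2/3 --
  LT 270: heading 135 -> 45
  LT 90: heading 45 -> 135
  BK 3.4: (-2.596,5.596) -> (-0.192,3.192) [heading=135, draw]
  PD: pen down
  -- iteration 3/3 --
  LT 270: heading 135 -> 45
  LT 90: heading 45 -> 135
  BK 3.4: (-0.192,3.192) -> (2.212,0.788) [heading=135, draw]
  PD: pen down
]
PD: pen down
Final: pos=(2.212,0.788), heading=135, 3 segment(s) drawn

Segment lengths:
  seg 1: (-5,8) -> (-2.596,5.596), length = 3.4
  seg 2: (-2.596,5.596) -> (-0.192,3.192), length = 3.4
  seg 3: (-0.192,3.192) -> (2.212,0.788), length = 3.4
Total = 10.2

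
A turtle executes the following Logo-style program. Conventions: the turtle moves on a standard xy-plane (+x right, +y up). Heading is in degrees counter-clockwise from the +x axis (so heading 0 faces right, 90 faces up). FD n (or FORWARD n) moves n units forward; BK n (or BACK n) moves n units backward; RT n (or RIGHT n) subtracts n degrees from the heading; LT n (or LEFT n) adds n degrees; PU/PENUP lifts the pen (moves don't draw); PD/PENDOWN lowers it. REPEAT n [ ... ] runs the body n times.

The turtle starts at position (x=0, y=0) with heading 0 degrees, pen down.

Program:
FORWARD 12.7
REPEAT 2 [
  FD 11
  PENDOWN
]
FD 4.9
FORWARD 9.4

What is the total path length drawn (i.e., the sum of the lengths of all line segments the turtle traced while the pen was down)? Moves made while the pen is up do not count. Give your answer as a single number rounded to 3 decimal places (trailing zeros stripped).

Answer: 49

Derivation:
Executing turtle program step by step:
Start: pos=(0,0), heading=0, pen down
FD 12.7: (0,0) -> (12.7,0) [heading=0, draw]
REPEAT 2 [
  -- iteration 1/2 --
  FD 11: (12.7,0) -> (23.7,0) [heading=0, draw]
  PD: pen down
  -- iteration 2/2 --
  FD 11: (23.7,0) -> (34.7,0) [heading=0, draw]
  PD: pen down
]
FD 4.9: (34.7,0) -> (39.6,0) [heading=0, draw]
FD 9.4: (39.6,0) -> (49,0) [heading=0, draw]
Final: pos=(49,0), heading=0, 5 segment(s) drawn

Segment lengths:
  seg 1: (0,0) -> (12.7,0), length = 12.7
  seg 2: (12.7,0) -> (23.7,0), length = 11
  seg 3: (23.7,0) -> (34.7,0), length = 11
  seg 4: (34.7,0) -> (39.6,0), length = 4.9
  seg 5: (39.6,0) -> (49,0), length = 9.4
Total = 49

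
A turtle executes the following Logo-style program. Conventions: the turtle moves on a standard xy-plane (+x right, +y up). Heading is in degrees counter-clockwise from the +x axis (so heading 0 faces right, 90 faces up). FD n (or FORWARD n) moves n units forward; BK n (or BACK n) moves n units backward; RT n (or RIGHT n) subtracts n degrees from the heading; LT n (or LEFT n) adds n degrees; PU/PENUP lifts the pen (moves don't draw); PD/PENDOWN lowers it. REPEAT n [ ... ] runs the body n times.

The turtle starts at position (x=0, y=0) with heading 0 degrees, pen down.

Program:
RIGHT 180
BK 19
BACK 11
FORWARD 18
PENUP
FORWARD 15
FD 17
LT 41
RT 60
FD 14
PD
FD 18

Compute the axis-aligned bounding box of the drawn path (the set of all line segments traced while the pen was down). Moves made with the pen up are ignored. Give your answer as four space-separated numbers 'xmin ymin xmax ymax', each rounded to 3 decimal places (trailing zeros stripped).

Answer: -50.257 0 30 10.418

Derivation:
Executing turtle program step by step:
Start: pos=(0,0), heading=0, pen down
RT 180: heading 0 -> 180
BK 19: (0,0) -> (19,0) [heading=180, draw]
BK 11: (19,0) -> (30,0) [heading=180, draw]
FD 18: (30,0) -> (12,0) [heading=180, draw]
PU: pen up
FD 15: (12,0) -> (-3,0) [heading=180, move]
FD 17: (-3,0) -> (-20,0) [heading=180, move]
LT 41: heading 180 -> 221
RT 60: heading 221 -> 161
FD 14: (-20,0) -> (-33.237,4.558) [heading=161, move]
PD: pen down
FD 18: (-33.237,4.558) -> (-50.257,10.418) [heading=161, draw]
Final: pos=(-50.257,10.418), heading=161, 4 segment(s) drawn

Segment endpoints: x in {-50.257, -33.237, 0, 12, 19, 30}, y in {0, 0, 0, 0, 4.558, 10.418}
xmin=-50.257, ymin=0, xmax=30, ymax=10.418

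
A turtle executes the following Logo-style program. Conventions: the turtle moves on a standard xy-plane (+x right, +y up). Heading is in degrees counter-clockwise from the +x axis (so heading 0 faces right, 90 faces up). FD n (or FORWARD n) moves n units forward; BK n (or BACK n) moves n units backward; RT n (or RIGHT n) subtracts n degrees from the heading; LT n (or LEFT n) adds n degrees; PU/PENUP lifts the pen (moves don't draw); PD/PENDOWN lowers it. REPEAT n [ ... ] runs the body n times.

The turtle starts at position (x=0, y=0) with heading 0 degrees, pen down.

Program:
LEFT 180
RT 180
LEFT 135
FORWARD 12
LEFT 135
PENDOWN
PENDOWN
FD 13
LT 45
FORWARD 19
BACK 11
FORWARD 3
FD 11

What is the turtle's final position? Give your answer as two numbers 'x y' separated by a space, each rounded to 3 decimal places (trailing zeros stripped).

Answer: 7.071 -20.071

Derivation:
Executing turtle program step by step:
Start: pos=(0,0), heading=0, pen down
LT 180: heading 0 -> 180
RT 180: heading 180 -> 0
LT 135: heading 0 -> 135
FD 12: (0,0) -> (-8.485,8.485) [heading=135, draw]
LT 135: heading 135 -> 270
PD: pen down
PD: pen down
FD 13: (-8.485,8.485) -> (-8.485,-4.515) [heading=270, draw]
LT 45: heading 270 -> 315
FD 19: (-8.485,-4.515) -> (4.95,-17.95) [heading=315, draw]
BK 11: (4.95,-17.95) -> (-2.828,-10.172) [heading=315, draw]
FD 3: (-2.828,-10.172) -> (-0.707,-12.293) [heading=315, draw]
FD 11: (-0.707,-12.293) -> (7.071,-20.071) [heading=315, draw]
Final: pos=(7.071,-20.071), heading=315, 6 segment(s) drawn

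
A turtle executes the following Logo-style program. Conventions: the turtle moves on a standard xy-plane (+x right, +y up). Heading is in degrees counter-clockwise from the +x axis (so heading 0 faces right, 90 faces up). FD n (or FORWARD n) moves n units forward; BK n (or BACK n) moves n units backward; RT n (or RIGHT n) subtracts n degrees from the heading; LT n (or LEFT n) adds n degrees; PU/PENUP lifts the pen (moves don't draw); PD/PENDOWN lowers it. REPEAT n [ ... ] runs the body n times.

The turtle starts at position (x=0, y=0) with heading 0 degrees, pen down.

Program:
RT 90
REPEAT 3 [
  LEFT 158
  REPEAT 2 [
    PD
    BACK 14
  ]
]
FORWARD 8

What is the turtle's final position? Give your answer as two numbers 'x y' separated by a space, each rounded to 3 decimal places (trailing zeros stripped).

Executing turtle program step by step:
Start: pos=(0,0), heading=0, pen down
RT 90: heading 0 -> 270
REPEAT 3 [
  -- iteration 1/3 --
  LT 158: heading 270 -> 68
  REPEAT 2 [
    -- iteration 1/2 --
    PD: pen down
    BK 14: (0,0) -> (-5.244,-12.981) [heading=68, draw]
    -- iteration 2/2 --
    PD: pen down
    BK 14: (-5.244,-12.981) -> (-10.489,-25.961) [heading=68, draw]
  ]
  -- iteration 2/3 --
  LT 158: heading 68 -> 226
  REPEAT 2 [
    -- iteration 1/2 --
    PD: pen down
    BK 14: (-10.489,-25.961) -> (-0.764,-15.89) [heading=226, draw]
    -- iteration 2/2 --
    PD: pen down
    BK 14: (-0.764,-15.89) -> (8.961,-5.82) [heading=226, draw]
  ]
  -- iteration 3/3 --
  LT 158: heading 226 -> 24
  REPEAT 2 [
    -- iteration 1/2 --
    PD: pen down
    BK 14: (8.961,-5.82) -> (-3.828,-11.514) [heading=24, draw]
    -- iteration 2/2 --
    PD: pen down
    BK 14: (-3.828,-11.514) -> (-16.618,-17.208) [heading=24, draw]
  ]
]
FD 8: (-16.618,-17.208) -> (-9.309,-13.954) [heading=24, draw]
Final: pos=(-9.309,-13.954), heading=24, 7 segment(s) drawn

Answer: -9.309 -13.954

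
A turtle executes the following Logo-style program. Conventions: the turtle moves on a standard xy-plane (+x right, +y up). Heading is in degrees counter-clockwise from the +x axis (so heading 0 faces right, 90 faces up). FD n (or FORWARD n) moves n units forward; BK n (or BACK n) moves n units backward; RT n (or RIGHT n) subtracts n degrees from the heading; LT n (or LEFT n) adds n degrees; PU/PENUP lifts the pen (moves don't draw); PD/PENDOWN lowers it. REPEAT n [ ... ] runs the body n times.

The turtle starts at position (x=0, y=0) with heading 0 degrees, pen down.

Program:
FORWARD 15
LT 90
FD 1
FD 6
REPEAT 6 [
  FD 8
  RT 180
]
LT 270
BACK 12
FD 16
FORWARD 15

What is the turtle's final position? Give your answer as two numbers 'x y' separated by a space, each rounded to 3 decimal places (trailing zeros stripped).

Answer: 34 7

Derivation:
Executing turtle program step by step:
Start: pos=(0,0), heading=0, pen down
FD 15: (0,0) -> (15,0) [heading=0, draw]
LT 90: heading 0 -> 90
FD 1: (15,0) -> (15,1) [heading=90, draw]
FD 6: (15,1) -> (15,7) [heading=90, draw]
REPEAT 6 [
  -- iteration 1/6 --
  FD 8: (15,7) -> (15,15) [heading=90, draw]
  RT 180: heading 90 -> 270
  -- iteration 2/6 --
  FD 8: (15,15) -> (15,7) [heading=270, draw]
  RT 180: heading 270 -> 90
  -- iteration 3/6 --
  FD 8: (15,7) -> (15,15) [heading=90, draw]
  RT 180: heading 90 -> 270
  -- iteration 4/6 --
  FD 8: (15,15) -> (15,7) [heading=270, draw]
  RT 180: heading 270 -> 90
  -- iteration 5/6 --
  FD 8: (15,7) -> (15,15) [heading=90, draw]
  RT 180: heading 90 -> 270
  -- iteration 6/6 --
  FD 8: (15,15) -> (15,7) [heading=270, draw]
  RT 180: heading 270 -> 90
]
LT 270: heading 90 -> 0
BK 12: (15,7) -> (3,7) [heading=0, draw]
FD 16: (3,7) -> (19,7) [heading=0, draw]
FD 15: (19,7) -> (34,7) [heading=0, draw]
Final: pos=(34,7), heading=0, 12 segment(s) drawn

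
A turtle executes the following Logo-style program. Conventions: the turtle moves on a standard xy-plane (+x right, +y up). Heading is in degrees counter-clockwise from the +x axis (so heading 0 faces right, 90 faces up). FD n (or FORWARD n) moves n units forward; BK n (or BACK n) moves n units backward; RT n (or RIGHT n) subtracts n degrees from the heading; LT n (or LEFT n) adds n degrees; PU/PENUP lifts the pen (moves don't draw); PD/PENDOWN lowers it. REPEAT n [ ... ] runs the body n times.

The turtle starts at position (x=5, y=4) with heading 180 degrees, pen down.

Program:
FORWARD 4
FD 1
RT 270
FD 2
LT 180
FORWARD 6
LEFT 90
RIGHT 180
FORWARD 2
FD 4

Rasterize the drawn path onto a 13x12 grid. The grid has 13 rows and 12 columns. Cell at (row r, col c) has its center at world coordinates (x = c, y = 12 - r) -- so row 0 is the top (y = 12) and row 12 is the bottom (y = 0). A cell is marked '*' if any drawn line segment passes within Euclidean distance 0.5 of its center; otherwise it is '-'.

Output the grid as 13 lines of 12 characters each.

Segment 0: (5,4) -> (1,4)
Segment 1: (1,4) -> (0,4)
Segment 2: (0,4) -> (0,2)
Segment 3: (0,2) -> (0,8)
Segment 4: (0,8) -> (2,8)
Segment 5: (2,8) -> (6,8)

Answer: ------------
------------
------------
------------
*******-----
*-----------
*-----------
*-----------
******------
*-----------
*-----------
------------
------------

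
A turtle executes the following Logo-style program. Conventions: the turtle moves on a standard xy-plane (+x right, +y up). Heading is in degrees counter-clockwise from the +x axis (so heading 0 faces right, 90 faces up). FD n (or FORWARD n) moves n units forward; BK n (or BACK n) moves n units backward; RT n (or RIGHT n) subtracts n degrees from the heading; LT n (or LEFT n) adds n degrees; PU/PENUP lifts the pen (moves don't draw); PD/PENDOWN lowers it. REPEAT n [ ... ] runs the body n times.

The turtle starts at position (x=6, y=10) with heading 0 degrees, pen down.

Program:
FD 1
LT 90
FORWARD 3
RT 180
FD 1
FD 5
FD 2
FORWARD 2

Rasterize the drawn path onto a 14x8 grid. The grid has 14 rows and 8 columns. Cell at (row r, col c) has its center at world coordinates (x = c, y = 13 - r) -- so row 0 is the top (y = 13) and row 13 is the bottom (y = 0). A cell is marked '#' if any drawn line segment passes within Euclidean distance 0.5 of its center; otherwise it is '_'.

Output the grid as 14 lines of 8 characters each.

Answer: _______#
_______#
_______#
______##
_______#
_______#
_______#
_______#
_______#
_______#
_______#
________
________
________

Derivation:
Segment 0: (6,10) -> (7,10)
Segment 1: (7,10) -> (7,13)
Segment 2: (7,13) -> (7,12)
Segment 3: (7,12) -> (7,7)
Segment 4: (7,7) -> (7,5)
Segment 5: (7,5) -> (7,3)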